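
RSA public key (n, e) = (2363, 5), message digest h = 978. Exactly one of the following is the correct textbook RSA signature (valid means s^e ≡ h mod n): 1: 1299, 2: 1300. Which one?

Candidate 1: 1299^5 mod 2363 = 844
Candidate 2: 1300^5 mod 2363 = 978
  → matches h = 978

2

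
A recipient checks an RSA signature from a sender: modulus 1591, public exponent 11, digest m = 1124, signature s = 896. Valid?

yes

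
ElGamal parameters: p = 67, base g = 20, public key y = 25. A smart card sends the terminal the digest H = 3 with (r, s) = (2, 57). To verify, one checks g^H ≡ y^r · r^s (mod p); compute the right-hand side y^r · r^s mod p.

Squares mod 67: 25^1≡25, 25^2≡22
25^2 ≡ 22 (mod 67)
Squares mod 67: 2^1≡2, 2^2≡4, 2^4≡16, 2^8≡55, 2^16≡10, 2^32≡33
57 = 32 + 16 + 8 + 1, so 2^57 ≡ 33·10·55·2 ≡ 53 (mod 67)
y^r · r^s ≡ 22·53 = 1166 ≡ 27 (mod 67)

27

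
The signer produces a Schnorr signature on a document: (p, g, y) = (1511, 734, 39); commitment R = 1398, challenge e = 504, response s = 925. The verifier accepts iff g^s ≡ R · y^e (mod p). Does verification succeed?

passes

g^s mod p:
Squares mod 1511: 734^1≡734, 734^2≡840, 734^4≡1474, 734^8≡1369, 734^16≡521, 734^32≡972, 734^64≡409, 734^128≡1071, 734^256≡192, 734^512≡600
925 = 512 + 256 + 128 + 16 + 8 + 4 + 1, so 734^925 ≡ 600·192·1071·521·1369·1474·734 ≡ 81 (mod 1511)
R · y^e mod p:
Squares mod 1511: 39^1≡39, 39^2≡10, 39^4≡100, 39^8≡934, 39^16≡509, 39^32≡700, 39^64≡436, 39^128≡1221, 39^256≡995
504 = 256 + 128 + 64 + 32 + 16 + 8, so 39^504 ≡ 995·1221·436·700·509·934 ≡ 133 (mod 1511)
1398·133 = 185934 ≡ 81 (mod 1511)
81 ≡ 81 (mod 1511); signature holds.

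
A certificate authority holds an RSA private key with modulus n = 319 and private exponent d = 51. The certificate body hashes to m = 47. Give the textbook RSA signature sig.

m^51 mod 319 = 234

234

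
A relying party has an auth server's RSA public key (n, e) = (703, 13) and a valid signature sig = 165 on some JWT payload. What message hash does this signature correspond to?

Squares mod 703: sig^1≡165, sig^2≡511, sig^4≡308, sig^8≡662
13 = 8 + 4 + 1, so sig^13 ≡ 662·308·165 ≡ 72 (mod 703)

72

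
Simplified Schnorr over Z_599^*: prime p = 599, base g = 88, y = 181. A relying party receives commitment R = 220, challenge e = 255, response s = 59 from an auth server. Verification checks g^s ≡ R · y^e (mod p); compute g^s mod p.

61

88^2 = 7744 ≡ 556
88^4 ≡ 556^2 = 309136 ≡ 52
88^8 ≡ 52^2 = 2704 ≡ 308
88^16 ≡ 308^2 = 94864 ≡ 222
88^32 ≡ 222^2 = 49284 ≡ 166
59 = 32 + 16 + 8 + 2 + 1, so 88^59 ≡ 166·222·308·556·88 ≡ 61 (mod 599)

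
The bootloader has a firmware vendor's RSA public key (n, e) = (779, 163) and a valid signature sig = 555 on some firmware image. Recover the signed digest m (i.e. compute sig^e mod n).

sig^163 mod 779 = 726

726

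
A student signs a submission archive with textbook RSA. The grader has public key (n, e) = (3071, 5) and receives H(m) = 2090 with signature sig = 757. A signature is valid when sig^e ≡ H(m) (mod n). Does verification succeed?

Squares mod 3071: sig^1≡757, sig^2≡1843, sig^4≡123
5 = 4 + 1, so sig^5 ≡ 123·757 ≡ 981 (mod 3071)
The recovered value 981 does not match the digest 2090.

fails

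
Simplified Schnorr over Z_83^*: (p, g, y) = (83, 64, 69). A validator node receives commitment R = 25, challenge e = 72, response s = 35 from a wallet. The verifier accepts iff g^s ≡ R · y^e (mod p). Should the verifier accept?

accept

g^s mod p:
Squares mod 83: 64^1≡64, 64^2≡29, 64^4≡11, 64^8≡38, 64^16≡33, 64^32≡10
35 = 32 + 2 + 1, so 64^35 ≡ 10·29·64 ≡ 51 (mod 83)
R · y^e mod p:
Squares mod 83: 69^1≡69, 69^2≡30, 69^4≡70, 69^8≡3, 69^16≡9, 69^32≡81, 69^64≡4
72 = 64 + 8, so 69^72 ≡ 4·3 ≡ 12 (mod 83)
25·12 = 300 ≡ 51 (mod 83)
51 ≡ 51 (mod 83); signature holds.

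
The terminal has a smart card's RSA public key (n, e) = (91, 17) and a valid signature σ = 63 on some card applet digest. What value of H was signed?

σ^2 ≡ 63^2 = 3969 ≡ 56
σ^4 ≡ 56^2 = 3136 ≡ 42
σ^8 ≡ 42^2 = 1764 ≡ 35
σ^16 ≡ 35^2 = 1225 ≡ 42
17 = 16 + 1, so σ^17 ≡ 42·63 ≡ 7 (mod 91)

7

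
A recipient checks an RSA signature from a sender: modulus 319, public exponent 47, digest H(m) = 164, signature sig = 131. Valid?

yes

sig^2 ≡ 131^2 = 17161 ≡ 254
sig^4 ≡ 254^2 = 64516 ≡ 78
sig^8 ≡ 78^2 = 6084 ≡ 23
sig^16 ≡ 23^2 = 529 ≡ 210
sig^32 ≡ 210^2 = 44100 ≡ 78
47 = 32 + 8 + 4 + 2 + 1, so sig^47 ≡ 78·23·78·254·131 ≡ 164 (mod 319)
sig^47 mod 319 = 164 matches H(m).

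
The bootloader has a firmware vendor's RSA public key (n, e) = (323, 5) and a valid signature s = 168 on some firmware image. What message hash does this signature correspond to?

Squares mod 323: s^1≡168, s^2≡123, s^4≡271
5 = 4 + 1, so s^5 ≡ 271·168 ≡ 308 (mod 323)

308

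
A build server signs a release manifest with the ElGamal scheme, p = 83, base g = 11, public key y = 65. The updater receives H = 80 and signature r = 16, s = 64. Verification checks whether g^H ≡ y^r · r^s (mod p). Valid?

Left side g^H mod p:
Squares mod 83: 11^1≡11, 11^2≡38, 11^4≡33, 11^8≡10, 11^16≡17, 11^32≡40, 11^64≡23
80 = 64 + 16, so 11^80 ≡ 23·17 ≡ 59 (mod 83)
Right side y^r · r^s mod p:
Squares mod 83: 65^1≡65, 65^2≡75, 65^4≡64, 65^8≡29, 65^16≡11
65^16 ≡ 11 (mod 83)
Squares mod 83: 16^1≡16, 16^2≡7, 16^4≡49, 16^8≡77, 16^16≡36, 16^32≡51, 16^64≡28
16^64 ≡ 28 (mod 83)
11·28 = 308 ≡ 59 (mod 83)
59 ≡ 59 (mod 83), so the signature is genuine.

yes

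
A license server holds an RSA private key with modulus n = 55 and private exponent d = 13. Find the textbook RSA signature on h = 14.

h^2 ≡ 14^2 = 196 ≡ 31
h^4 ≡ 31^2 = 961 ≡ 26
h^8 ≡ 26^2 = 676 ≡ 16
13 = 8 + 4 + 1, so h^13 ≡ 16·26·14 ≡ 49 (mod 55)

49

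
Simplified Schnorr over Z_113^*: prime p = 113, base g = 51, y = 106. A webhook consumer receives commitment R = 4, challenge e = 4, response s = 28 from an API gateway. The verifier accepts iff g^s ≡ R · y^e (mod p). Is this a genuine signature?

genuine

g^s mod p:
Squares mod 113: 51^1≡51, 51^2≡2, 51^4≡4, 51^8≡16, 51^16≡30
28 = 16 + 8 + 4, so 51^28 ≡ 30·16·4 ≡ 112 (mod 113)
R · y^e mod p:
Squares mod 113: 106^1≡106, 106^2≡49, 106^4≡28
106^4 ≡ 28 (mod 113)
4·28 = 112 ≡ 112 (mod 113)
112 ≡ 112 (mod 113); signature holds.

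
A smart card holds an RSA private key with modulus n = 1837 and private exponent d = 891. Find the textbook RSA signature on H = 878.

Squares mod 1837: H^1≡878, H^2≡1181, H^4≡478, H^8≡696, H^16≡1285, H^32≡1599, H^64≡1534, H^128≡1796, H^256≡1681, H^512≡455
891 = 512 + 256 + 64 + 32 + 16 + 8 + 2 + 1, so H^891 ≡ 455·1681·1534·1599·1285·696·1181·878 ≡ 581 (mod 1837)

581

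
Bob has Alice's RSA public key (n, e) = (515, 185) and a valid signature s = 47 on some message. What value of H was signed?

s^2 ≡ 47^2 = 2209 ≡ 149
s^4 ≡ 149^2 = 22201 ≡ 56
s^8 ≡ 56^2 = 3136 ≡ 46
s^16 ≡ 46^2 = 2116 ≡ 56
s^32 ≡ 56^2 = 3136 ≡ 46
s^64 ≡ 46^2 = 2116 ≡ 56
s^128 ≡ 56^2 = 3136 ≡ 46
185 = 128 + 32 + 16 + 8 + 1, so s^185 ≡ 46·46·56·46·47 ≡ 57 (mod 515)

57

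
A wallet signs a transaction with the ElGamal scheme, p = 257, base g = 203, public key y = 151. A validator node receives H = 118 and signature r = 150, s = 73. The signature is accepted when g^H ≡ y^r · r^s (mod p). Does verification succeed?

fails

Left side g^H mod p:
Squares mod 257: 203^1≡203, 203^2≡89, 203^4≡211, 203^8≡60, 203^16≡2, 203^32≡4, 203^64≡16
118 = 64 + 32 + 16 + 4 + 2, so 203^118 ≡ 16·4·2·211·89 ≡ 248 (mod 257)
Right side y^r · r^s mod p:
Squares mod 257: 151^1≡151, 151^2≡185, 151^4≡44, 151^8≡137, 151^16≡8, 151^32≡64, 151^64≡241, 151^128≡256
150 = 128 + 16 + 4 + 2, so 151^150 ≡ 256·8·44·185 ≡ 158 (mod 257)
Squares mod 257: 150^1≡150, 150^2≡141, 150^4≡92, 150^8≡240, 150^16≡32, 150^32≡253, 150^64≡16
73 = 64 + 8 + 1, so 150^73 ≡ 16·240·150 ≡ 63 (mod 257)
158·63 = 9954 ≡ 188 (mod 257)
248 ≠ 188, so verification fails.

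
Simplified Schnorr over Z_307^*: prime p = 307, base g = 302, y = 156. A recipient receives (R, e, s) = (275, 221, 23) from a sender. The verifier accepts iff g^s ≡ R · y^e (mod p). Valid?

yes

g^s mod p:
302^2 = 91204 ≡ 25
302^4 ≡ 25^2 = 625 ≡ 11
302^8 ≡ 11^2 = 121
302^16 ≡ 121^2 = 14641 ≡ 212
23 = 16 + 4 + 2 + 1, so 302^23 ≡ 212·11·25·302 ≡ 150 (mod 307)
R · y^e mod p:
156^2 = 24336 ≡ 83
156^4 ≡ 83^2 = 6889 ≡ 135
156^8 ≡ 135^2 = 18225 ≡ 112
156^16 ≡ 112^2 = 12544 ≡ 264
156^32 ≡ 264^2 = 69696 ≡ 7
156^64 ≡ 7^2 = 49
156^128 ≡ 49^2 = 2401 ≡ 252
221 = 128 + 64 + 16 + 8 + 4 + 1, so 156^221 ≡ 252·49·264·112·135·156 ≡ 168 (mod 307)
275·168 = 46200 ≡ 150 (mod 307)
150 ≡ 150 (mod 307); signature holds.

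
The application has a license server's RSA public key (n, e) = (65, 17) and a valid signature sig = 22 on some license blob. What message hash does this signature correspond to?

42

Squares mod 65: sig^1≡22, sig^2≡29, sig^4≡61, sig^8≡16, sig^16≡61
17 = 16 + 1, so sig^17 ≡ 61·22 ≡ 42 (mod 65)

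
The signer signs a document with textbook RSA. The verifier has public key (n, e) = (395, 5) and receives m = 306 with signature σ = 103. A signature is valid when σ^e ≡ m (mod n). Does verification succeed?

fails

σ^2 ≡ 103^2 = 10609 ≡ 339
σ^4 ≡ 339^2 = 114921 ≡ 371
5 = 4 + 1, so σ^5 ≡ 371·103 ≡ 293 (mod 395)
293 ≠ 306, so verification fails.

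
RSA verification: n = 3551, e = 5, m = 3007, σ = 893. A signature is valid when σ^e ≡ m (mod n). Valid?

σ^2 ≡ 893^2 = 797449 ≡ 2025
σ^4 ≡ 2025^2 = 4100625 ≡ 2771
5 = 4 + 1, so σ^5 ≡ 2771·893 ≡ 3007 (mod 3551)
3007 = m, so the signature checks out.

yes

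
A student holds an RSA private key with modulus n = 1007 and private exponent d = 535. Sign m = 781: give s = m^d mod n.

m^2 ≡ 781^2 = 609961 ≡ 726
m^4 ≡ 726^2 = 527076 ≡ 415
m^8 ≡ 415^2 = 172225 ≡ 28
m^16 ≡ 28^2 = 784
m^32 ≡ 784^2 = 614656 ≡ 386
m^64 ≡ 386^2 = 148996 ≡ 967
m^128 ≡ 967^2 = 935089 ≡ 593
m^256 ≡ 593^2 = 351649 ≡ 206
m^512 ≡ 206^2 = 42436 ≡ 142
535 = 512 + 16 + 4 + 2 + 1, so m^535 ≡ 142·784·415·726·781 ≡ 421 (mod 1007)

421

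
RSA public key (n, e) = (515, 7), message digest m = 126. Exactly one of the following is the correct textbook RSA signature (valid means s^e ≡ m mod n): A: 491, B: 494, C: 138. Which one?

Candidate A: Squares mod 515: 491^1≡491, 491^2≡61, 491^4≡116; 7 = 4 + 2 + 1, so 491^7 ≡ 116·61·491 ≡ 126 (mod 515)
  → matches m = 126
Candidate B: Squares mod 515: 494^1≡494, 494^2≡441, 494^4≡326; 7 = 4 + 2 + 1, so 494^7 ≡ 326·441·494 ≡ 359 (mod 515)
Candidate C: Squares mod 515: 138^1≡138, 138^2≡504, 138^4≡121; 7 = 4 + 2 + 1, so 138^7 ≡ 121·504·138 ≡ 177 (mod 515)

A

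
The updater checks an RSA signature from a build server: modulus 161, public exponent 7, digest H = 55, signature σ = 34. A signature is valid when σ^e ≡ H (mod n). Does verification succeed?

fails

Squares mod 161: σ^1≡34, σ^2≡29, σ^4≡36
7 = 4 + 2 + 1, so σ^7 ≡ 36·29·34 ≡ 76 (mod 161)
76 ≠ 55, so verification fails.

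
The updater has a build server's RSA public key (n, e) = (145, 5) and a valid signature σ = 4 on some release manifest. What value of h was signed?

σ^5 mod 145 = 9

9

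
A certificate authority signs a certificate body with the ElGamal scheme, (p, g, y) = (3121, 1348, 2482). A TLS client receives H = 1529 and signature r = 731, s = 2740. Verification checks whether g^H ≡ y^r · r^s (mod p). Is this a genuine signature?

Left side g^H mod p:
Squares mod 3121: 1348^1≡1348, 1348^2≡682, 1348^4≡95, 1348^8≡2783, 1348^16≡1888, 1348^32≡362, 1348^64≡3083, 1348^128≡1444, 1348^256≡308, 1348^512≡1234, 1348^1024≡2829
1529 = 1024 + 256 + 128 + 64 + 32 + 16 + 8 + 1, so 1348^1529 ≡ 2829·308·1444·3083·362·1888·2783·1348 ≡ 686 (mod 3121)
Right side y^r · r^s mod p:
Squares mod 3121: 2482^1≡2482, 2482^2≡2591, 2482^4≡10, 2482^8≡100, 2482^16≡637, 2482^32≡39, 2482^64≡1521, 2482^128≡780, 2482^256≡2926, 2482^512≡573
731 = 512 + 128 + 64 + 16 + 8 + 2 + 1, so 2482^731 ≡ 573·780·1521·637·100·2591·2482 ≡ 1854 (mod 3121)
Squares mod 3121: 731^1≡731, 731^2≡670, 731^4≡2597, 731^8≡3049, 731^16≡2063, 731^32≡2046, 731^64≡855, 731^128≡711, 731^256≡3040, 731^512≡319, 731^1024≡1889, 731^2048≡1018
2740 = 2048 + 512 + 128 + 32 + 16 + 4, so 731^2740 ≡ 1018·319·711·2046·2063·2597 ≡ 2726 (mod 3121)
1854·2726 = 5054004 ≡ 1105 (mod 3121)
686 ≠ 1105, so verification fails.

forged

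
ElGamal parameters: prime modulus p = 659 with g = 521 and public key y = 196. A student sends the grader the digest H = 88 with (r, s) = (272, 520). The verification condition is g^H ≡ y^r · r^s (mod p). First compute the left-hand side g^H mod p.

Squares mod 659: 521^1≡521, 521^2≡592, 521^4≡535, 521^8≡219, 521^16≡513, 521^32≡228, 521^64≡582
88 = 64 + 16 + 8, so 521^88 ≡ 582·513·219 ≡ 633 (mod 659)

633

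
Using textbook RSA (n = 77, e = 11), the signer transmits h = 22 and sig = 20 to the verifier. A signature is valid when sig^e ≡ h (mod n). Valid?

Squares mod 77: sig^1≡20, sig^2≡15, sig^4≡71, sig^8≡36
11 = 8 + 2 + 1, so sig^11 ≡ 36·15·20 ≡ 20 (mod 77)
sig^11 mod 77 = 20, but h = 22.

no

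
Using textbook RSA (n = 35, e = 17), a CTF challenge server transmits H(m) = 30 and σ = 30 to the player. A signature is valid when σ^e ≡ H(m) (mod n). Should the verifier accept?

reject

Squares mod 35: σ^1≡30, σ^2≡25, σ^4≡30, σ^8≡25, σ^16≡30
17 = 16 + 1, so σ^17 ≡ 30·30 ≡ 25 (mod 35)
25 ≠ 30, so verification fails.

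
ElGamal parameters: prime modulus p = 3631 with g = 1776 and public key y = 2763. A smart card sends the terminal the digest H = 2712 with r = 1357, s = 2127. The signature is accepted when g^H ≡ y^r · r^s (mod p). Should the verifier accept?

Left side g^H mod p:
1776^2 = 3154176 ≡ 2468
1776^4 ≡ 2468^2 = 6091024 ≡ 1837
1776^8 ≡ 1837^2 = 3374569 ≡ 1370
1776^16 ≡ 1370^2 = 1876900 ≡ 3304
1776^32 ≡ 3304^2 = 10916416 ≡ 1630
1776^64 ≡ 1630^2 = 2656900 ≡ 2639
1776^128 ≡ 2639^2 = 6964321 ≡ 63
1776^256 ≡ 63^2 = 3969 ≡ 338
1776^512 ≡ 338^2 = 114244 ≡ 1683
1776^1024 ≡ 1683^2 = 2832489 ≡ 309
1776^2048 ≡ 309^2 = 95481 ≡ 1075
2712 = 2048 + 512 + 128 + 16 + 8, so 1776^2712 ≡ 1075·1683·63·3304·1370 ≡ 3005 (mod 3631)
Right side y^r · r^s mod p:
2763^2 = 7634169 ≡ 1807
2763^4 ≡ 1807^2 = 3265249 ≡ 980
2763^8 ≡ 980^2 = 960400 ≡ 1816
2763^16 ≡ 1816^2 = 3297856 ≡ 908
2763^32 ≡ 908^2 = 824464 ≡ 227
2763^64 ≡ 227^2 = 51529 ≡ 695
2763^128 ≡ 695^2 = 483025 ≡ 102
2763^256 ≡ 102^2 = 10404 ≡ 3142
2763^512 ≡ 3142^2 = 9872164 ≡ 3106
2763^1024 ≡ 3106^2 = 9647236 ≡ 3300
1357 = 1024 + 256 + 64 + 8 + 4 + 1, so 2763^1357 ≡ 3300·3142·695·1816·980·2763 ≡ 2958 (mod 3631)
1357^2 = 1841449 ≡ 532
1357^4 ≡ 532^2 = 283024 ≡ 3437
1357^8 ≡ 3437^2 = 11812969 ≡ 1326
1357^16 ≡ 1326^2 = 1758276 ≡ 872
1357^32 ≡ 872^2 = 760384 ≡ 1505
1357^64 ≡ 1505^2 = 2265025 ≡ 2912
1357^128 ≡ 2912^2 = 8479744 ≡ 1359
1357^256 ≡ 1359^2 = 1846881 ≡ 2333
1357^512 ≡ 2333^2 = 5442889 ≡ 20
1357^1024 ≡ 20^2 = 400
1357^2048 ≡ 400^2 = 160000 ≡ 236
2127 = 2048 + 64 + 8 + 4 + 2 + 1, so 1357^2127 ≡ 236·2912·1326·3437·532·1357 ≡ 2418 (mod 3631)
2958·2418 = 7152444 ≡ 3005 (mod 3631)
3005 ≡ 3005 (mod 3631), so the signature is genuine.

accept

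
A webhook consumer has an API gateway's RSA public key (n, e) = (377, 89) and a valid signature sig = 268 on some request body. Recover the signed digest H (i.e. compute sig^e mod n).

sig^89 mod 377 = 190

190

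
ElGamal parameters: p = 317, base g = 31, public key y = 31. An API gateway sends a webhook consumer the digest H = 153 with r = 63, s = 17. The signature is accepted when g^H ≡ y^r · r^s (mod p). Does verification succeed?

fails

Left side g^H mod p:
Squares mod 317: 31^1≡31, 31^2≡10, 31^4≡100, 31^8≡173, 31^16≡131, 31^32≡43, 31^64≡264, 31^128≡273
153 = 128 + 16 + 8 + 1, so 31^153 ≡ 273·131·173·31 ≡ 240 (mod 317)
Right side y^r · r^s mod p:
Squares mod 317: 31^1≡31, 31^2≡10, 31^4≡100, 31^8≡173, 31^16≡131, 31^32≡43
63 = 32 + 16 + 8 + 4 + 2 + 1, so 31^63 ≡ 43·131·173·100·10·31 ≡ 121 (mod 317)
Squares mod 317: 63^1≡63, 63^2≡165, 63^4≡280, 63^8≡101, 63^16≡57
17 = 16 + 1, so 63^17 ≡ 57·63 ≡ 104 (mod 317)
121·104 = 12584 ≡ 221 (mod 317)
240 ≠ 221, so verification fails.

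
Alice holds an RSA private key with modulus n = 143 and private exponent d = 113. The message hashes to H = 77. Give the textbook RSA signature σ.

H^2 ≡ 77^2 = 5929 ≡ 66
H^4 ≡ 66^2 = 4356 ≡ 66
H^8 ≡ 66^2 = 4356 ≡ 66
H^16 ≡ 66^2 = 4356 ≡ 66
H^32 ≡ 66^2 = 4356 ≡ 66
H^64 ≡ 66^2 = 4356 ≡ 66
113 = 64 + 32 + 16 + 1, so H^113 ≡ 66·66·66·77 ≡ 77 (mod 143)

77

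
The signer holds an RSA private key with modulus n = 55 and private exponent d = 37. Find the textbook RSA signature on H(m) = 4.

49

(H(m))^2 ≡ 4^2 = 16
(H(m))^4 ≡ 16^2 = 256 ≡ 36
(H(m))^8 ≡ 36^2 = 1296 ≡ 31
(H(m))^16 ≡ 31^2 = 961 ≡ 26
(H(m))^32 ≡ 26^2 = 676 ≡ 16
37 = 32 + 4 + 1, so (H(m))^37 ≡ 16·36·4 ≡ 49 (mod 55)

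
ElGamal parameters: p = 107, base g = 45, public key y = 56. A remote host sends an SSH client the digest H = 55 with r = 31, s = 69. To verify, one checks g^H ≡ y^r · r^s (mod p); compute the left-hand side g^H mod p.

45^2 = 2025 ≡ 99
45^4 ≡ 99^2 = 9801 ≡ 64
45^8 ≡ 64^2 = 4096 ≡ 30
45^16 ≡ 30^2 = 900 ≡ 44
45^32 ≡ 44^2 = 1936 ≡ 10
55 = 32 + 16 + 4 + 2 + 1, so 45^55 ≡ 10·44·64·99·45 ≡ 8 (mod 107)

8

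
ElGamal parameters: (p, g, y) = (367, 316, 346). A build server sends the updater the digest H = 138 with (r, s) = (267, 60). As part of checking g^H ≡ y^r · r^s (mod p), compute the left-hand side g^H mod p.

316^2 = 99856 ≡ 32
316^4 ≡ 32^2 = 1024 ≡ 290
316^8 ≡ 290^2 = 84100 ≡ 57
316^16 ≡ 57^2 = 3249 ≡ 313
316^32 ≡ 313^2 = 97969 ≡ 347
316^64 ≡ 347^2 = 120409 ≡ 33
316^128 ≡ 33^2 = 1089 ≡ 355
138 = 128 + 8 + 2, so 316^138 ≡ 355·57·32 ≡ 132 (mod 367)

132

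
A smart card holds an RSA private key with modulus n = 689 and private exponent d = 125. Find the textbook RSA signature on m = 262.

m^125 mod 689 = 383

383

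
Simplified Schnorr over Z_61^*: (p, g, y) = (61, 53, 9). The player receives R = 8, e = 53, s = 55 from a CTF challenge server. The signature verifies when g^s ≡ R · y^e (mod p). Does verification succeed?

g^s mod p:
53^2 = 2809 ≡ 3
53^4 ≡ 3^2 = 9
53^8 ≡ 9^2 = 81 ≡ 20
53^16 ≡ 20^2 = 400 ≡ 34
53^32 ≡ 34^2 = 1156 ≡ 58
55 = 32 + 16 + 4 + 2 + 1, so 53^55 ≡ 58·34·9·3·53 ≡ 11 (mod 61)
R · y^e mod p:
9^2 = 81 ≡ 20
9^4 ≡ 20^2 = 400 ≡ 34
9^8 ≡ 34^2 = 1156 ≡ 58
9^16 ≡ 58^2 = 3364 ≡ 9
9^32 ≡ 9^2 = 81 ≡ 20
53 = 32 + 16 + 4 + 1, so 9^53 ≡ 20·9·34·9 ≡ 58 (mod 61)
8·58 = 464 ≡ 37 (mod 61)
11 ≠ 37; the check fails.

fails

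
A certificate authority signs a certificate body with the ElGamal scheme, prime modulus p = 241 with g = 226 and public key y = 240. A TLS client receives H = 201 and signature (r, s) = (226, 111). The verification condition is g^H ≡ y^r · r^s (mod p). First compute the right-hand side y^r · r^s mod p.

240^2 = 57600 ≡ 1
240^4 ≡ 1^2 = 1
240^8 ≡ 1^2 = 1
240^16 ≡ 1^2 = 1
240^32 ≡ 1^2 = 1
240^64 ≡ 1^2 = 1
240^128 ≡ 1^2 = 1
226 = 128 + 64 + 32 + 2, so 240^226 ≡ 1·1·1·1 ≡ 1 (mod 241)
226^2 = 51076 ≡ 225
226^4 ≡ 225^2 = 50625 ≡ 15
226^8 ≡ 15^2 = 225
226^16 ≡ 225^2 = 50625 ≡ 15
226^32 ≡ 15^2 = 225
226^64 ≡ 225^2 = 50625 ≡ 15
111 = 64 + 32 + 8 + 4 + 2 + 1, so 226^111 ≡ 15·225·225·15·225·226 ≡ 240 (mod 241)
y^r · r^s ≡ 1·240 = 240 ≡ 240 (mod 241)

240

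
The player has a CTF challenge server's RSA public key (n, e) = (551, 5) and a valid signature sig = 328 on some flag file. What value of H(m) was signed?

237

sig^2 ≡ 328^2 = 107584 ≡ 139
sig^4 ≡ 139^2 = 19321 ≡ 36
5 = 4 + 1, so sig^5 ≡ 36·328 ≡ 237 (mod 551)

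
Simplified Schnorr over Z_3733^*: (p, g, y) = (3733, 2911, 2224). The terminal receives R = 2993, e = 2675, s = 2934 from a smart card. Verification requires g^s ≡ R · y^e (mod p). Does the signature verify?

verifies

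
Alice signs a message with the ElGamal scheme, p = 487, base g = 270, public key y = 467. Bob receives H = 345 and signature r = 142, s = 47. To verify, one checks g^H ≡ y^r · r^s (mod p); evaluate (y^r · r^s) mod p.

35

Squares mod 487: 467^1≡467, 467^2≡400, 467^4≡264, 467^8≡55, 467^16≡103, 467^32≡382, 467^64≡311, 467^128≡295
142 = 128 + 8 + 4 + 2, so 467^142 ≡ 295·55·264·400 ≡ 9 (mod 487)
Squares mod 487: 142^1≡142, 142^2≡197, 142^4≡336, 142^8≡399, 142^16≡439, 142^32≡356
47 = 32 + 8 + 4 + 2 + 1, so 142^47 ≡ 356·399·336·197·142 ≡ 58 (mod 487)
y^r · r^s ≡ 9·58 = 522 ≡ 35 (mod 487)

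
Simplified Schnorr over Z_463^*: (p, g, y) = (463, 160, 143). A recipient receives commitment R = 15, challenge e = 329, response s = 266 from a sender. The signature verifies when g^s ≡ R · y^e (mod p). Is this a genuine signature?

forged

g^s mod p:
160^2 = 25600 ≡ 135
160^4 ≡ 135^2 = 18225 ≡ 168
160^8 ≡ 168^2 = 28224 ≡ 444
160^16 ≡ 444^2 = 197136 ≡ 361
160^32 ≡ 361^2 = 130321 ≡ 218
160^64 ≡ 218^2 = 47524 ≡ 298
160^128 ≡ 298^2 = 88804 ≡ 371
160^256 ≡ 371^2 = 137641 ≡ 130
266 = 256 + 8 + 2, so 160^266 ≡ 130·444·135 ≡ 373 (mod 463)
R · y^e mod p:
143^2 = 20449 ≡ 77
143^4 ≡ 77^2 = 5929 ≡ 373
143^8 ≡ 373^2 = 139129 ≡ 229
143^16 ≡ 229^2 = 52441 ≡ 122
143^32 ≡ 122^2 = 14884 ≡ 68
143^64 ≡ 68^2 = 4624 ≡ 457
143^128 ≡ 457^2 = 208849 ≡ 36
143^256 ≡ 36^2 = 1296 ≡ 370
329 = 256 + 64 + 8 + 1, so 143^329 ≡ 370·457·229·143 ≡ 68 (mod 463)
15·68 = 1020 ≡ 94 (mod 463)
373 ≠ 94; the check fails.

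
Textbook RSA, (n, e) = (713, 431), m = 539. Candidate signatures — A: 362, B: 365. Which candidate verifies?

A

Candidate A: 362^2 = 131044 ≡ 565; 362^4 ≡ 565^2 = 319225 ≡ 514; 362^8 ≡ 514^2 = 264196 ≡ 386; 362^16 ≡ 386^2 = 148996 ≡ 692; 362^32 ≡ 692^2 = 478864 ≡ 441; 362^64 ≡ 441^2 = 194481 ≡ 545; 362^128 ≡ 545^2 = 297025 ≡ 417; 362^256 ≡ 417^2 = 173889 ≡ 630; 431 = 256 + 128 + 32 + 8 + 4 + 2 + 1, so 362^431 ≡ 630·417·441·386·514·565·362 ≡ 539 (mod 713)
  → matches m = 539
Candidate B: 365^2 = 133225 ≡ 607; 365^4 ≡ 607^2 = 368449 ≡ 541; 365^8 ≡ 541^2 = 292681 ≡ 351; 365^16 ≡ 351^2 = 123201 ≡ 565; 365^32 ≡ 565^2 = 319225 ≡ 514; 365^64 ≡ 514^2 = 264196 ≡ 386; 365^128 ≡ 386^2 = 148996 ≡ 692; 365^256 ≡ 692^2 = 478864 ≡ 441; 431 = 256 + 128 + 32 + 8 + 4 + 2 + 1, so 365^431 ≡ 441·692·514·351·541·607·365 ≡ 290 (mod 713)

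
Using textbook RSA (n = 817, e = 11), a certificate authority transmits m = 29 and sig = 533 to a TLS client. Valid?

no

sig^2 ≡ 533^2 = 284089 ≡ 590
sig^4 ≡ 590^2 = 348100 ≡ 58
sig^8 ≡ 58^2 = 3364 ≡ 96
11 = 8 + 2 + 1, so sig^11 ≡ 96·590·533 ≡ 153 (mod 817)
sig^11 mod 817 = 153, but m = 29.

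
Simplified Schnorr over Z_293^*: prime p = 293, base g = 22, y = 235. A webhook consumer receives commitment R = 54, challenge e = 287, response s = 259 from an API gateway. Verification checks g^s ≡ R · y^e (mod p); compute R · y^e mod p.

141

Squares mod 293: 235^1≡235, 235^2≡141, 235^4≡250, 235^8≡91, 235^16≡77, 235^32≡69, 235^64≡73, 235^128≡55, 235^256≡95
287 = 256 + 16 + 8 + 4 + 2 + 1, so 235^287 ≡ 95·77·91·250·141·235 ≡ 84 (mod 293)
R · y^e ≡ 54·84 = 4536 ≡ 141 (mod 293)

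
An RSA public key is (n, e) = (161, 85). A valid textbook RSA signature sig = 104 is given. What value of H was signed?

146

Squares mod 161: sig^1≡104, sig^2≡29, sig^4≡36, sig^8≡8, sig^16≡64, sig^32≡71, sig^64≡50
85 = 64 + 16 + 4 + 1, so sig^85 ≡ 50·64·36·104 ≡ 146 (mod 161)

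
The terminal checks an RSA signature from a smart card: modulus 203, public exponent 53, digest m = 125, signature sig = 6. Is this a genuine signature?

genuine

sig^2 ≡ 6^2 = 36
sig^4 ≡ 36^2 = 1296 ≡ 78
sig^8 ≡ 78^2 = 6084 ≡ 197
sig^16 ≡ 197^2 = 38809 ≡ 36
sig^32 ≡ 36^2 = 1296 ≡ 78
53 = 32 + 16 + 4 + 1, so sig^53 ≡ 78·36·78·6 ≡ 125 (mod 203)
sig^53 mod 203 = 125 matches m.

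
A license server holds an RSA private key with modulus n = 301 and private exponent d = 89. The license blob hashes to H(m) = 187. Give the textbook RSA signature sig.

38

Squares mod 301: (H(m))^1≡187, (H(m))^2≡53, (H(m))^4≡100, (H(m))^8≡67, (H(m))^16≡275, (H(m))^32≡74, (H(m))^64≡58
89 = 64 + 16 + 8 + 1, so (H(m))^89 ≡ 58·275·67·187 ≡ 38 (mod 301)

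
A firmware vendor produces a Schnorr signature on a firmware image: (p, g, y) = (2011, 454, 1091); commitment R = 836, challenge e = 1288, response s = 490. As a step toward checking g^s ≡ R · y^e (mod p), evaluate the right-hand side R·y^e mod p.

Squares mod 2011: 1091^1≡1091, 1091^2≡1780, 1091^4≡1075, 1091^8≡1311, 1091^16≡1327, 1091^32≡1304, 1091^64≡1121, 1091^128≡1777, 1091^256≡459, 1091^512≡1537, 1091^1024≡1455
1288 = 1024 + 256 + 8, so 1091^1288 ≡ 1455·459·1311 ≡ 1648 (mod 2011)
R · y^e ≡ 836·1648 = 1377728 ≡ 193 (mod 2011)

193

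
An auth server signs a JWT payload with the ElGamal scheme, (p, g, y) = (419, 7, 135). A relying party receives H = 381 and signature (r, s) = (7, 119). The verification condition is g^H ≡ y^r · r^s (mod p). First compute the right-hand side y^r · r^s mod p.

135^2 = 18225 ≡ 208
135^4 ≡ 208^2 = 43264 ≡ 107
7 = 4 + 2 + 1, so 135^7 ≡ 107·208·135 ≡ 330 (mod 419)
7^2 = 49
7^4 ≡ 49^2 = 2401 ≡ 306
7^8 ≡ 306^2 = 93636 ≡ 199
7^16 ≡ 199^2 = 39601 ≡ 215
7^32 ≡ 215^2 = 46225 ≡ 135
7^64 ≡ 135^2 = 18225 ≡ 208
119 = 64 + 32 + 16 + 4 + 2 + 1, so 7^119 ≡ 208·135·215·306·49·7 ≡ 47 (mod 419)
y^r · r^s ≡ 330·47 = 15510 ≡ 7 (mod 419)

7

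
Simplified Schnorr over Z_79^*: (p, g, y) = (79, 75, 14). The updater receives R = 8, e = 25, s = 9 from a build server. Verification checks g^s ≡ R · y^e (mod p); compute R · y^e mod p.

57

14^2 = 196 ≡ 38
14^4 ≡ 38^2 = 1444 ≡ 22
14^8 ≡ 22^2 = 484 ≡ 10
14^16 ≡ 10^2 = 100 ≡ 21
25 = 16 + 8 + 1, so 14^25 ≡ 21·10·14 ≡ 17 (mod 79)
R · y^e ≡ 8·17 = 136 ≡ 57 (mod 79)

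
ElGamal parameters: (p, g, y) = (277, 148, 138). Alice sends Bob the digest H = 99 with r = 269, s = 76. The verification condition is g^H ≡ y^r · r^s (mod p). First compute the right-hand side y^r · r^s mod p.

32

Squares mod 277: 138^1≡138, 138^2≡208, 138^4≡52, 138^8≡211, 138^16≡201, 138^32≡236, 138^64≡19, 138^128≡84, 138^256≡131
269 = 256 + 8 + 4 + 1, so 138^269 ≡ 131·211·52·138 ≡ 149 (mod 277)
Squares mod 277: 269^1≡269, 269^2≡64, 269^4≡218, 269^8≡157, 269^16≡273, 269^32≡16, 269^64≡256
76 = 64 + 8 + 4, so 269^76 ≡ 256·157·218 ≡ 69 (mod 277)
y^r · r^s ≡ 149·69 = 10281 ≡ 32 (mod 277)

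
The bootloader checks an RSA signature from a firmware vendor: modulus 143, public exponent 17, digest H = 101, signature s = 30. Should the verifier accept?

s^17 mod 143 = 101
s^17 mod 143 = 101 matches H.

accept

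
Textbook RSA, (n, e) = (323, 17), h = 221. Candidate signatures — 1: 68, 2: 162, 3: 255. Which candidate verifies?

3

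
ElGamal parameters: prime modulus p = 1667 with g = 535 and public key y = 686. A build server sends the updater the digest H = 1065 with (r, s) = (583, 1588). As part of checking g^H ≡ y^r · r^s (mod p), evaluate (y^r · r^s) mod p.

686^2 = 470596 ≡ 502
686^4 ≡ 502^2 = 252004 ≡ 287
686^8 ≡ 287^2 = 82369 ≡ 686
686^16 ≡ 686^2 = 470596 ≡ 502
686^32 ≡ 502^2 = 252004 ≡ 287
686^64 ≡ 287^2 = 82369 ≡ 686
686^128 ≡ 686^2 = 470596 ≡ 502
686^256 ≡ 502^2 = 252004 ≡ 287
686^512 ≡ 287^2 = 82369 ≡ 686
583 = 512 + 64 + 4 + 2 + 1, so 686^583 ≡ 686·686·287·502·686 ≡ 502 (mod 1667)
583^2 = 339889 ≡ 1488
583^4 ≡ 1488^2 = 2214144 ≡ 368
583^8 ≡ 368^2 = 135424 ≡ 397
583^16 ≡ 397^2 = 157609 ≡ 911
583^32 ≡ 911^2 = 829921 ≡ 1422
583^64 ≡ 1422^2 = 2022084 ≡ 13
583^128 ≡ 13^2 = 169
583^256 ≡ 169^2 = 28561 ≡ 222
583^512 ≡ 222^2 = 49284 ≡ 941
583^1024 ≡ 941^2 = 885481 ≡ 304
1588 = 1024 + 512 + 32 + 16 + 4, so 583^1588 ≡ 304·941·1422·911·368 ≡ 181 (mod 1667)
y^r · r^s ≡ 502·181 = 90862 ≡ 844 (mod 1667)

844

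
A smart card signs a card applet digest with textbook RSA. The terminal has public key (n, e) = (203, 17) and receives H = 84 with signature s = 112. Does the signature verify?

does not verify

s^2 ≡ 112^2 = 12544 ≡ 161
s^4 ≡ 161^2 = 25921 ≡ 140
s^8 ≡ 140^2 = 19600 ≡ 112
s^16 ≡ 112^2 = 12544 ≡ 161
17 = 16 + 1, so s^17 ≡ 161·112 ≡ 168 (mod 203)
The recovered value 168 does not match the digest 84.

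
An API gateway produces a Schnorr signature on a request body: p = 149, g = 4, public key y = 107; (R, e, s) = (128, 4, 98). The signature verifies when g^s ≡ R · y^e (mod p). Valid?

no

g^s mod p:
4^2 = 16
4^4 ≡ 16^2 = 256 ≡ 107
4^8 ≡ 107^2 = 11449 ≡ 125
4^16 ≡ 125^2 = 15625 ≡ 129
4^32 ≡ 129^2 = 16641 ≡ 102
4^64 ≡ 102^2 = 10404 ≡ 123
98 = 64 + 32 + 2, so 4^98 ≡ 123·102·16 ≡ 33 (mod 149)
R · y^e mod p:
107^2 = 11449 ≡ 125
107^4 ≡ 125^2 = 15625 ≡ 129
128·129 = 16512 ≡ 122 (mod 149)
33 ≠ 122; the check fails.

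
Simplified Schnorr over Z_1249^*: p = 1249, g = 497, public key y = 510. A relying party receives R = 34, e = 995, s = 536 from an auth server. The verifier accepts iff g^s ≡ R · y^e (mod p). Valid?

g^s mod p:
Squares mod 1249: 497^1≡497, 497^2≡956, 497^4≡917, 497^8≡312, 497^16≡1171, 497^32≡1088, 497^64≡941, 497^128≡1189, 497^256≡1102, 497^512≡376
536 = 512 + 16 + 8, so 497^536 ≡ 376·1171·312 ≡ 1087 (mod 1249)
R · y^e mod p:
Squares mod 1249: 510^1≡510, 510^2≡308, 510^4≡1189, 510^8≡1102, 510^16≡376, 510^32≡239, 510^64≡916, 510^128≡977, 510^256≡293, 510^512≡917
995 = 512 + 256 + 128 + 64 + 32 + 2 + 1, so 510^995 ≡ 917·293·977·916·239·308·510 ≡ 583 (mod 1249)
34·583 = 19822 ≡ 1087 (mod 1249)
1087 ≡ 1087 (mod 1249); signature holds.

yes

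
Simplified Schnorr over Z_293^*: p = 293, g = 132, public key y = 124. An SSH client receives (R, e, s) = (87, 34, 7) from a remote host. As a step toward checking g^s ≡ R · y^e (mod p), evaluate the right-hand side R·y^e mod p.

124^34 mod 293 = 149
R · y^e ≡ 87·149 = 12963 ≡ 71 (mod 293)

71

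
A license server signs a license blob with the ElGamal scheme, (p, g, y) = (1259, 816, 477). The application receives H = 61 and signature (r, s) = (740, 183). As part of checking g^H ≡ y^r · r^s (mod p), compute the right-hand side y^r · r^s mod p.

477^2 = 227529 ≡ 909
477^4 ≡ 909^2 = 826281 ≡ 377
477^8 ≡ 377^2 = 142129 ≡ 1121
477^16 ≡ 1121^2 = 1256641 ≡ 159
477^32 ≡ 159^2 = 25281 ≡ 101
477^64 ≡ 101^2 = 10201 ≡ 129
477^128 ≡ 129^2 = 16641 ≡ 274
477^256 ≡ 274^2 = 75076 ≡ 795
477^512 ≡ 795^2 = 632025 ≡ 7
740 = 512 + 128 + 64 + 32 + 4, so 477^740 ≡ 7·274·129·101·377 ≡ 566 (mod 1259)
740^2 = 547600 ≡ 1194
740^4 ≡ 1194^2 = 1425636 ≡ 448
740^8 ≡ 448^2 = 200704 ≡ 523
740^16 ≡ 523^2 = 273529 ≡ 326
740^32 ≡ 326^2 = 106276 ≡ 520
740^64 ≡ 520^2 = 270400 ≡ 974
740^128 ≡ 974^2 = 948676 ≡ 649
183 = 128 + 32 + 16 + 4 + 2 + 1, so 740^183 ≡ 649·520·326·448·1194·740 ≡ 328 (mod 1259)
y^r · r^s ≡ 566·328 = 185648 ≡ 575 (mod 1259)

575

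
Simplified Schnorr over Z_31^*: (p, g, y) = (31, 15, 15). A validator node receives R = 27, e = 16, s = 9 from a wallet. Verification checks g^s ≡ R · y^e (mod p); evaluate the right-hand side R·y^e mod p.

15^2 = 225 ≡ 8
15^4 ≡ 8^2 = 64 ≡ 2
15^8 ≡ 2^2 = 4
15^16 ≡ 4^2 = 16
R · y^e ≡ 27·16 = 432 ≡ 29 (mod 31)

29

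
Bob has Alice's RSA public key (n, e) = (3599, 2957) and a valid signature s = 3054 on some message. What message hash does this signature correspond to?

2912

s^2 ≡ 3054^2 = 9326916 ≡ 1907
s^4 ≡ 1907^2 = 3636649 ≡ 1659
s^8 ≡ 1659^2 = 2752281 ≡ 2645
s^16 ≡ 2645^2 = 6996025 ≡ 3168
s^32 ≡ 3168^2 = 10036224 ≡ 2212
s^64 ≡ 2212^2 = 4892944 ≡ 1903
s^128 ≡ 1903^2 = 3621409 ≡ 815
s^256 ≡ 815^2 = 664225 ≡ 2009
s^512 ≡ 2009^2 = 4036081 ≡ 1602
s^1024 ≡ 1602^2 = 2566404 ≡ 317
s^2048 ≡ 317^2 = 100489 ≡ 3316
2957 = 2048 + 512 + 256 + 128 + 8 + 4 + 1, so s^2957 ≡ 3316·1602·2009·815·2645·1659·3054 ≡ 2912 (mod 3599)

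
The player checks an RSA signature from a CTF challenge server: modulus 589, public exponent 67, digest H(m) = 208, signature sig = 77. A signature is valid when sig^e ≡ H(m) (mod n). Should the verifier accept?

reject

sig^2 ≡ 77^2 = 5929 ≡ 39
sig^4 ≡ 39^2 = 1521 ≡ 343
sig^8 ≡ 343^2 = 117649 ≡ 438
sig^16 ≡ 438^2 = 191844 ≡ 419
sig^32 ≡ 419^2 = 175561 ≡ 39
sig^64 ≡ 39^2 = 1521 ≡ 343
67 = 64 + 2 + 1, so sig^67 ≡ 343·39·77 ≡ 457 (mod 589)
457 ≠ 208, so verification fails.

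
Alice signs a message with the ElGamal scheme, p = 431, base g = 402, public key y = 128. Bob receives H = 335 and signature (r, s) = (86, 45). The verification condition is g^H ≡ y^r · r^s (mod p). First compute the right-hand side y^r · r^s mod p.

335

128^2 = 16384 ≡ 6
128^4 ≡ 6^2 = 36
128^8 ≡ 36^2 = 1296 ≡ 3
128^16 ≡ 3^2 = 9
128^32 ≡ 9^2 = 81
128^64 ≡ 81^2 = 6561 ≡ 96
86 = 64 + 16 + 4 + 2, so 128^86 ≡ 96·9·36·6 ≡ 1 (mod 431)
86^2 = 7396 ≡ 69
86^4 ≡ 69^2 = 4761 ≡ 20
86^8 ≡ 20^2 = 400
86^16 ≡ 400^2 = 160000 ≡ 99
86^32 ≡ 99^2 = 9801 ≡ 319
45 = 32 + 8 + 4 + 1, so 86^45 ≡ 319·400·20·86 ≡ 335 (mod 431)
y^r · r^s ≡ 1·335 = 335 ≡ 335 (mod 431)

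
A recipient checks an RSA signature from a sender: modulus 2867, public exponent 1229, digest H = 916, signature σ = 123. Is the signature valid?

valid

σ^2 ≡ 123^2 = 15129 ≡ 794
σ^4 ≡ 794^2 = 630436 ≡ 2563
σ^8 ≡ 2563^2 = 6568969 ≡ 672
σ^16 ≡ 672^2 = 451584 ≡ 1465
σ^32 ≡ 1465^2 = 2146225 ≡ 1709
σ^64 ≡ 1709^2 = 2920681 ≡ 2075
σ^128 ≡ 2075^2 = 4305625 ≡ 2258
σ^256 ≡ 2258^2 = 5098564 ≡ 1038
σ^512 ≡ 1038^2 = 1077444 ≡ 2319
σ^1024 ≡ 2319^2 = 5377761 ≡ 2136
1229 = 1024 + 128 + 64 + 8 + 4 + 1, so σ^1229 ≡ 2136·2258·2075·672·2563·123 ≡ 916 (mod 2867)
Since 916 equals the digest 916, verification succeeds.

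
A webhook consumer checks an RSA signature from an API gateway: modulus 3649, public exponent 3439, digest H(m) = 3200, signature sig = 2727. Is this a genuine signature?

genuine

sig^2 ≡ 2727^2 = 7436529 ≡ 3516
sig^4 ≡ 3516^2 = 12362256 ≡ 3093
sig^8 ≡ 3093^2 = 9566649 ≡ 2620
sig^16 ≡ 2620^2 = 6864400 ≡ 631
sig^32 ≡ 631^2 = 398161 ≡ 420
sig^64 ≡ 420^2 = 176400 ≡ 1248
sig^128 ≡ 1248^2 = 1557504 ≡ 3030
sig^256 ≡ 3030^2 = 9180900 ≡ 16
sig^512 ≡ 16^2 = 256
sig^1024 ≡ 256^2 = 65536 ≡ 3503
sig^2048 ≡ 3503^2 = 12271009 ≡ 3071
3439 = 2048 + 1024 + 256 + 64 + 32 + 8 + 4 + 2 + 1, so sig^3439 ≡ 3071·3503·16·1248·420·2620·3093·3516·2727 ≡ 3200 (mod 3649)
3200 = H(m), so the signature checks out.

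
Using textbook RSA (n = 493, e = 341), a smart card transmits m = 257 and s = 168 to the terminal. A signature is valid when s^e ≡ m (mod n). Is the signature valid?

valid

s^2 ≡ 168^2 = 28224 ≡ 123
s^4 ≡ 123^2 = 15129 ≡ 339
s^8 ≡ 339^2 = 114921 ≡ 52
s^16 ≡ 52^2 = 2704 ≡ 239
s^32 ≡ 239^2 = 57121 ≡ 426
s^64 ≡ 426^2 = 181476 ≡ 52
s^128 ≡ 52^2 = 2704 ≡ 239
s^256 ≡ 239^2 = 57121 ≡ 426
341 = 256 + 64 + 16 + 4 + 1, so s^341 ≡ 426·52·239·339·168 ≡ 257 (mod 493)
s^341 mod 493 = 257 matches m.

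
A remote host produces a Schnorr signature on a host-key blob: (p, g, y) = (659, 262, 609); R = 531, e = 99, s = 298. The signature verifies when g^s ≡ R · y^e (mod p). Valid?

g^s mod p:
262^2 = 68644 ≡ 108
262^4 ≡ 108^2 = 11664 ≡ 461
262^8 ≡ 461^2 = 212521 ≡ 323
262^16 ≡ 323^2 = 104329 ≡ 207
262^32 ≡ 207^2 = 42849 ≡ 14
262^64 ≡ 14^2 = 196
262^128 ≡ 196^2 = 38416 ≡ 194
262^256 ≡ 194^2 = 37636 ≡ 73
298 = 256 + 32 + 8 + 2, so 262^298 ≡ 73·14·323·108 ≡ 207 (mod 659)
R · y^e mod p:
609^2 = 370881 ≡ 523
609^4 ≡ 523^2 = 273529 ≡ 44
609^8 ≡ 44^2 = 1936 ≡ 618
609^16 ≡ 618^2 = 381924 ≡ 363
609^32 ≡ 363^2 = 131769 ≡ 628
609^64 ≡ 628^2 = 394384 ≡ 302
99 = 64 + 32 + 2 + 1, so 609^99 ≡ 302·628·523·609 ≡ 436 (mod 659)
531·436 = 231516 ≡ 207 (mod 659)
207 ≡ 207 (mod 659); signature holds.

yes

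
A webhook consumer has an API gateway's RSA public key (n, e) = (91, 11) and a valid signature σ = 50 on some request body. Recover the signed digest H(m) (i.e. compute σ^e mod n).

σ^2 ≡ 50^2 = 2500 ≡ 43
σ^4 ≡ 43^2 = 1849 ≡ 29
σ^8 ≡ 29^2 = 841 ≡ 22
11 = 8 + 2 + 1, so σ^11 ≡ 22·43·50 ≡ 71 (mod 91)

71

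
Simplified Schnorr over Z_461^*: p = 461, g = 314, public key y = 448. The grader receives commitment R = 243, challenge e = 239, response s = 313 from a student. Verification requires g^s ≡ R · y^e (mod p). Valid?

no

g^s mod p:
314^2 = 98596 ≡ 403
314^4 ≡ 403^2 = 162409 ≡ 137
314^8 ≡ 137^2 = 18769 ≡ 329
314^16 ≡ 329^2 = 108241 ≡ 367
314^32 ≡ 367^2 = 134689 ≡ 77
314^64 ≡ 77^2 = 5929 ≡ 397
314^128 ≡ 397^2 = 157609 ≡ 408
314^256 ≡ 408^2 = 166464 ≡ 43
313 = 256 + 32 + 16 + 8 + 1, so 314^313 ≡ 43·77·367·329·314 ≡ 288 (mod 461)
R · y^e mod p:
448^2 = 200704 ≡ 169
448^4 ≡ 169^2 = 28561 ≡ 440
448^8 ≡ 440^2 = 193600 ≡ 441
448^16 ≡ 441^2 = 194481 ≡ 400
448^32 ≡ 400^2 = 160000 ≡ 33
448^64 ≡ 33^2 = 1089 ≡ 167
448^128 ≡ 167^2 = 27889 ≡ 229
239 = 128 + 64 + 32 + 8 + 4 + 2 + 1, so 448^239 ≡ 229·167·33·441·440·169·448 ≡ 201 (mod 461)
243·201 = 48843 ≡ 438 (mod 461)
288 ≠ 438; the check fails.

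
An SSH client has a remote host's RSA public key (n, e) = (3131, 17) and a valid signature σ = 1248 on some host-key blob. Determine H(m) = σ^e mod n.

1397

σ^2 ≡ 1248^2 = 1557504 ≡ 1397
σ^4 ≡ 1397^2 = 1951609 ≡ 996
σ^8 ≡ 996^2 = 992016 ≡ 2620
σ^16 ≡ 2620^2 = 6864400 ≡ 1248
17 = 16 + 1, so σ^17 ≡ 1248·1248 ≡ 1397 (mod 3131)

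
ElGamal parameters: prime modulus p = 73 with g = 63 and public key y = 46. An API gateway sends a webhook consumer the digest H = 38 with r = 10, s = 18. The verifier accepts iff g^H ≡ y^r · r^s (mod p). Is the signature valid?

Left side g^H mod p:
Squares mod 73: 63^1≡63, 63^2≡27, 63^4≡72, 63^8≡1, 63^16≡1, 63^32≡1
38 = 32 + 4 + 2, so 63^38 ≡ 1·72·27 ≡ 46 (mod 73)
Right side y^r · r^s mod p:
Squares mod 73: 46^1≡46, 46^2≡72, 46^4≡1, 46^8≡1
10 = 8 + 2, so 46^10 ≡ 1·72 ≡ 72 (mod 73)
Squares mod 73: 10^1≡10, 10^2≡27, 10^4≡72, 10^8≡1, 10^16≡1
18 = 16 + 2, so 10^18 ≡ 1·27 ≡ 27 (mod 73)
72·27 = 1944 ≡ 46 (mod 73)
46 ≡ 46 (mod 73), so the signature is genuine.

valid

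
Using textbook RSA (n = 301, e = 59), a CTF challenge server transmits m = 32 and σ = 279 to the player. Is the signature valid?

invalid

Squares mod 301: σ^1≡279, σ^2≡183, σ^4≡78, σ^8≡64, σ^16≡183, σ^32≡78
59 = 32 + 16 + 8 + 2 + 1, so σ^59 ≡ 78·183·64·183·279 ≡ 188 (mod 301)
188 ≠ 32, so verification fails.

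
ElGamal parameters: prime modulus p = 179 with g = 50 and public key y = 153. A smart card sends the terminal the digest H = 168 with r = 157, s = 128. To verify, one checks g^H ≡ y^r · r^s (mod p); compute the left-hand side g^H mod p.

145

50^168 mod 179 = 145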